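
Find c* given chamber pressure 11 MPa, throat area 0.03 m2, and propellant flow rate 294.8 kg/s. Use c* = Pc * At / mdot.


c* = 11e6 * 0.03 / 294.8 = 1119 m/s

1119 m/s


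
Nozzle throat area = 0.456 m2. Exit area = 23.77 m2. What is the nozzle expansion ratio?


AR = 23.77 / 0.456 = 52.1

52.1


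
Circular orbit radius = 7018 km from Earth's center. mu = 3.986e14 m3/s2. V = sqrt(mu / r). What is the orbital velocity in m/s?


V = sqrt(3.986e14 / 7018000) = 7536 m/s

7536 m/s


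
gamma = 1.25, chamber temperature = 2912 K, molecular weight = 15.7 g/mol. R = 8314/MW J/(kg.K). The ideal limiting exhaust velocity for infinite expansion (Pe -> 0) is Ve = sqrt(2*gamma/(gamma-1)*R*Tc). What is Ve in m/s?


R = 8314 / 15.7 = 529.55 J/(kg.K)
Ve = sqrt(2 * 1.25 / (1.25 - 1) * 529.55 * 2912) = 3927 m/s

3927 m/s


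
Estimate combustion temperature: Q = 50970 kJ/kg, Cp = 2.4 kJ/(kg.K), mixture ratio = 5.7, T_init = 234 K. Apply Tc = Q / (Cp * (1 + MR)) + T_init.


Tc = 50970 / (2.4 * (1 + 5.7)) + 234 = 3404 K

3404 K


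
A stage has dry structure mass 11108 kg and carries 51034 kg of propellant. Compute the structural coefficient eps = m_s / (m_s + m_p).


eps = 11108 / (11108 + 51034) = 0.1788

0.1788


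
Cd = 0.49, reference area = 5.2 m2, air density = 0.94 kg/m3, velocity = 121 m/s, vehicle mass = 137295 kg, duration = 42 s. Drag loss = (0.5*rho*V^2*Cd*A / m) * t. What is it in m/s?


D = 0.5 * 0.94 * 121^2 * 0.49 * 5.2 = 17533.48 N
a = 17533.48 / 137295 = 0.1277 m/s2
dV = 0.1277 * 42 = 5.4 m/s

5.4 m/s


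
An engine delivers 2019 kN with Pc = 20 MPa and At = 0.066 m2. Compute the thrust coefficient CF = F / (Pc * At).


CF = 2019000 / (20e6 * 0.066) = 1.53

1.53


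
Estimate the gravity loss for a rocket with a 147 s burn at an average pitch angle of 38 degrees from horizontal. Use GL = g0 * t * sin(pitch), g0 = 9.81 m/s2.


GL = 9.81 * 147 * sin(38 deg) = 888 m/s

888 m/s


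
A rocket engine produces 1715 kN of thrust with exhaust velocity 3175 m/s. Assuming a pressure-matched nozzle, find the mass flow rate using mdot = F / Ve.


mdot = F / Ve = 1715000 / 3175 = 540.2 kg/s

540.2 kg/s


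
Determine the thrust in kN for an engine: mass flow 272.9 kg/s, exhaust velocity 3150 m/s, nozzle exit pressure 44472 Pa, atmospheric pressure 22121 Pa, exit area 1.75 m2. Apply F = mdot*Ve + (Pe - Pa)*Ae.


F = 272.9 * 3150 + (44472 - 22121) * 1.75 = 898749.0 N = 898.7 kN

898.7 kN


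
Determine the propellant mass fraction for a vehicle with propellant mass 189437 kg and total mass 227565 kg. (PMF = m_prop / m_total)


PMF = 189437 / 227565 = 0.832

0.832


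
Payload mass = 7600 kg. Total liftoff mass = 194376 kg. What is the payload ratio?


PR = 7600 / 194376 = 0.0391

0.0391


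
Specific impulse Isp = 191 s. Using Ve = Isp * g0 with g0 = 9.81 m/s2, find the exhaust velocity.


Ve = Isp * g0 = 191 * 9.81 = 1873.7 m/s

1873.7 m/s


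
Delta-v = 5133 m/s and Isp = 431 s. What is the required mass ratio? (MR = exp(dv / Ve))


Ve = 431 * 9.81 = 4228.11 m/s
MR = exp(5133 / 4228.11) = 3.367

3.367


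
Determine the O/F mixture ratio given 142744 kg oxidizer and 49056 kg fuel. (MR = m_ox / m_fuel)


MR = 142744 / 49056 = 2.91

2.91


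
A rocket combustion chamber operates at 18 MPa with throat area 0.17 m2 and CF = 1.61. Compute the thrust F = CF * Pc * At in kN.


F = 1.61 * 18e6 * 0.17 = 4.9266e+06 N = 4926.6 kN

4926.6 kN


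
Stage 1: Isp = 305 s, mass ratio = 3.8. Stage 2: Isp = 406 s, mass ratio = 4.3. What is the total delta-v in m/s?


dV1 = 305 * 9.81 * ln(3.8) = 3994.4 m/s
dV2 = 406 * 9.81 * ln(4.3) = 5809.5 m/s
Total dV = 3994.4 + 5809.5 = 9803.9 m/s ~ 9804 m/s

9804 m/s


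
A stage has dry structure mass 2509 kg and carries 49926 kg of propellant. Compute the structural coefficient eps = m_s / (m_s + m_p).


eps = 2509 / (2509 + 49926) = 0.0478

0.0478


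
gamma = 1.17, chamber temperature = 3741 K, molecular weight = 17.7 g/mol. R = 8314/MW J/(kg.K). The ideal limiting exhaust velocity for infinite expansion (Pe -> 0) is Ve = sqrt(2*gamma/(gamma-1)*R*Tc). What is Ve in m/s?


R = 8314 / 17.7 = 469.72 J/(kg.K)
Ve = sqrt(2 * 1.17 / (1.17 - 1) * 469.72 * 3741) = 4918 m/s

4918 m/s


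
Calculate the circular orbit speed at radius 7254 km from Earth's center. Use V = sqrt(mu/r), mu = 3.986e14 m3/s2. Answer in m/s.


V = sqrt(3.986e14 / 7254000) = 7413 m/s

7413 m/s


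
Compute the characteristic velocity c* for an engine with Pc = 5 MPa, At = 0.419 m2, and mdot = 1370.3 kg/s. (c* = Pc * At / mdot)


c* = 5e6 * 0.419 / 1370.3 = 1529 m/s

1529 m/s


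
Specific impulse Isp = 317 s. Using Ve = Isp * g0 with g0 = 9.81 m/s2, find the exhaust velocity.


Ve = Isp * g0 = 317 * 9.81 = 3109.8 m/s

3109.8 m/s


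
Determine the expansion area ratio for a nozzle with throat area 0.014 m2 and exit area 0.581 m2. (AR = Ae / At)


AR = 0.581 / 0.014 = 41.5

41.5


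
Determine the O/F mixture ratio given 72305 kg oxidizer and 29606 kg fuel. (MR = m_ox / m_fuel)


MR = 72305 / 29606 = 2.44

2.44


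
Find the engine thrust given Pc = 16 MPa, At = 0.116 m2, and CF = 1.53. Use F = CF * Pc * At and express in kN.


F = 1.53 * 16e6 * 0.116 = 2.8397e+06 N = 2839.7 kN

2839.7 kN


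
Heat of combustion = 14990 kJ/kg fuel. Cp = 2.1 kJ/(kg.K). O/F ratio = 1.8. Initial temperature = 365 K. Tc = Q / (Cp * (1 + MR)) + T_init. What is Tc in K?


Tc = 14990 / (2.1 * (1 + 1.8)) + 365 = 2914 K

2914 K


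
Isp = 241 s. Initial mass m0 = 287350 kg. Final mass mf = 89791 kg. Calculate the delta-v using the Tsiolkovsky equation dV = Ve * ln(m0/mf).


Ve = 241 * 9.81 = 2364.21 m/s
dV = 2364.21 * ln(287350/89791) = 2750 m/s

2750 m/s


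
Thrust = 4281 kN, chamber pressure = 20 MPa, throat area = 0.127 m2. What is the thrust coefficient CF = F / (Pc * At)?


CF = 4281000 / (20e6 * 0.127) = 1.69

1.69


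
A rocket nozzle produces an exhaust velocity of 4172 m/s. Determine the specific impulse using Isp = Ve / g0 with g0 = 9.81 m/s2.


Isp = Ve / g0 = 4172 / 9.81 = 425.3 s

425.3 s


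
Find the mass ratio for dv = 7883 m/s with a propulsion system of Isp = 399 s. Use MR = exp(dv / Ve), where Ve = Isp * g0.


Ve = 399 * 9.81 = 3914.19 m/s
MR = exp(7883 / 3914.19) = 7.493

7.493


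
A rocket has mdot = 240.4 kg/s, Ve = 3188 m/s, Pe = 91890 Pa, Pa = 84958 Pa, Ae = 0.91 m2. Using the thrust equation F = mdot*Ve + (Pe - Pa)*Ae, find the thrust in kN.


F = 240.4 * 3188 + (91890 - 84958) * 0.91 = 772703.0 N = 772.7 kN

772.7 kN


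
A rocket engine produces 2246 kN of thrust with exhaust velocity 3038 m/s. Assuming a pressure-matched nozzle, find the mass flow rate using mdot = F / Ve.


mdot = F / Ve = 2246000 / 3038 = 739.3 kg/s

739.3 kg/s


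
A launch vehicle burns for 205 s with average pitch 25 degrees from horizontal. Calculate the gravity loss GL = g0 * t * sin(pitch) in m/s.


GL = 9.81 * 205 * sin(25 deg) = 850 m/s

850 m/s


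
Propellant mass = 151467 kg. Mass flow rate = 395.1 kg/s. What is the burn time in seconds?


tb = 151467 / 395.1 = 383.4 s

383.4 s


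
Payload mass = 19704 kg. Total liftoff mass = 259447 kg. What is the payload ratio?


PR = 19704 / 259447 = 0.0759

0.0759


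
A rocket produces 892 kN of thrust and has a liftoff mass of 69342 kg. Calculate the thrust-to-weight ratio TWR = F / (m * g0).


TWR = 892000 / (69342 * 9.81) = 1.31

1.31


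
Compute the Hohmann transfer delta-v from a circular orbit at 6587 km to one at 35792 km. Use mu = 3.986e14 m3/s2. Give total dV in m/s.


V1 = sqrt(mu/r1) = 7779.02 m/s
dV1 = V1*(sqrt(2*r2/(r1+r2)) - 1) = 2331.13 m/s
V2 = sqrt(mu/r2) = 3337.15 m/s
dV2 = V2*(1 - sqrt(2*r1/(r1+r2))) = 1476.52 m/s
Total dV = 3808 m/s

3808 m/s


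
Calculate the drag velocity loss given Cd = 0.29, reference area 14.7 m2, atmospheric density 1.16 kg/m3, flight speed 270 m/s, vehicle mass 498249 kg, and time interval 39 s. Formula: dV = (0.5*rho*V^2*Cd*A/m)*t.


D = 0.5 * 1.16 * 270^2 * 0.29 * 14.7 = 180248.17 N
a = 180248.17 / 498249 = 0.3618 m/s2
dV = 0.3618 * 39 = 14.1 m/s

14.1 m/s


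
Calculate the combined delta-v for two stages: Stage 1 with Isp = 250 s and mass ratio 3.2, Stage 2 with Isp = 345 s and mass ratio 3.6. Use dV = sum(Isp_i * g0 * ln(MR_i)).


dV1 = 250 * 9.81 * ln(3.2) = 2852.6 m/s
dV2 = 345 * 9.81 * ln(3.6) = 4335.3 m/s
Total dV = 2852.6 + 4335.3 = 7187.9 m/s ~ 7188 m/s

7188 m/s


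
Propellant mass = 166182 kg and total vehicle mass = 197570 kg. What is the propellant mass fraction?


PMF = 166182 / 197570 = 0.841

0.841


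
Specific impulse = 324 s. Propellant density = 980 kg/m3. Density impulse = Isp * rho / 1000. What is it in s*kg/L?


rho*Isp = 324 * 980 / 1000 = 318 s*kg/L

318 s*kg/L


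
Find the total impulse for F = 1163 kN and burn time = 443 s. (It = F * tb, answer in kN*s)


It = 1163 * 443 = 515209 kN*s

515209 kN*s


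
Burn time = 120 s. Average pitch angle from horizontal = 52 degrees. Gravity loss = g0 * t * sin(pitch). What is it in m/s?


GL = 9.81 * 120 * sin(52 deg) = 928 m/s

928 m/s


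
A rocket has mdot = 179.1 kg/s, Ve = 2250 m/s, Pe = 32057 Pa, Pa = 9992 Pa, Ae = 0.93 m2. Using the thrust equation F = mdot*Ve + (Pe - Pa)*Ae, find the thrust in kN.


F = 179.1 * 2250 + (32057 - 9992) * 0.93 = 423495.0 N = 423.5 kN

423.5 kN


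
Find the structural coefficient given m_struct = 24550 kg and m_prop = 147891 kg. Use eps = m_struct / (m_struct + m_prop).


eps = 24550 / (24550 + 147891) = 0.1424

0.1424


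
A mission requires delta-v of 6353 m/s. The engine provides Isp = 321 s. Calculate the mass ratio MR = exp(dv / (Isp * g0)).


Ve = 321 * 9.81 = 3149.01 m/s
MR = exp(6353 / 3149.01) = 7.519

7.519


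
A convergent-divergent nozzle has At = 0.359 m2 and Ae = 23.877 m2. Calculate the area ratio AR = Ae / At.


AR = 23.877 / 0.359 = 66.5

66.5


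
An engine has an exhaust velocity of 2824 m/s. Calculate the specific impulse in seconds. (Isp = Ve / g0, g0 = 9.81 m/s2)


Isp = Ve / g0 = 2824 / 9.81 = 287.9 s

287.9 s


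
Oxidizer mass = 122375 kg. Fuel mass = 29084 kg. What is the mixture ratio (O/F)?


MR = 122375 / 29084 = 4.21

4.21


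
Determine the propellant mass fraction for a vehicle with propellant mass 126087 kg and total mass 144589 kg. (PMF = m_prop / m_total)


PMF = 126087 / 144589 = 0.872

0.872


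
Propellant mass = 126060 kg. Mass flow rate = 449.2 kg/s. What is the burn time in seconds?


tb = 126060 / 449.2 = 280.6 s

280.6 s


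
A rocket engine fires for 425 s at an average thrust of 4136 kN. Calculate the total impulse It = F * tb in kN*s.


It = 4136 * 425 = 1757800 kN*s

1757800 kN*s


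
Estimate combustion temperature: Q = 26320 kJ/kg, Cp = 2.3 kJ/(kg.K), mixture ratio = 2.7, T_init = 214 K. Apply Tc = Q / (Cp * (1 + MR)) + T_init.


Tc = 26320 / (2.3 * (1 + 2.7)) + 214 = 3307 K

3307 K


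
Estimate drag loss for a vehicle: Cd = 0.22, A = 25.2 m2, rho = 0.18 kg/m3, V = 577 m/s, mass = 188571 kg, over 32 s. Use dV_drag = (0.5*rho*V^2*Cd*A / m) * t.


D = 0.5 * 0.18 * 577^2 * 0.22 * 25.2 = 166118.25 N
a = 166118.25 / 188571 = 0.8809 m/s2
dV = 0.8809 * 32 = 28.2 m/s

28.2 m/s


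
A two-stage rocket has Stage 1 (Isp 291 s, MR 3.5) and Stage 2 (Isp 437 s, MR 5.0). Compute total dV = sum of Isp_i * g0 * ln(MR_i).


dV1 = 291 * 9.81 * ln(3.5) = 3576.3 m/s
dV2 = 437 * 9.81 * ln(5.0) = 6899.6 m/s
Total dV = 3576.3 + 6899.6 = 10475.9 m/s ~ 10476 m/s

10476 m/s


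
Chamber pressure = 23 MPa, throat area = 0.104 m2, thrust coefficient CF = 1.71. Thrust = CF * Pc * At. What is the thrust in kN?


F = 1.71 * 23e6 * 0.104 = 4.0903e+06 N = 4090.3 kN

4090.3 kN


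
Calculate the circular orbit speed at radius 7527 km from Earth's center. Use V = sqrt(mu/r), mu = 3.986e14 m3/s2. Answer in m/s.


V = sqrt(3.986e14 / 7527000) = 7277 m/s

7277 m/s


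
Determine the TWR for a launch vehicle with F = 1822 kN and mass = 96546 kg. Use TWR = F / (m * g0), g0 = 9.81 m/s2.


TWR = 1822000 / (96546 * 9.81) = 1.92

1.92


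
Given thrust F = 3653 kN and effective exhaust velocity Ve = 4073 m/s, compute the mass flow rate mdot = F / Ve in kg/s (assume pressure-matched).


mdot = F / Ve = 3653000 / 4073 = 896.9 kg/s

896.9 kg/s


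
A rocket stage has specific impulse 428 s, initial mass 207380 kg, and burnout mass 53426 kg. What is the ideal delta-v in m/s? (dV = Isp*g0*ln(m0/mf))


Ve = 428 * 9.81 = 4198.68 m/s
dV = 4198.68 * ln(207380/53426) = 5694 m/s

5694 m/s


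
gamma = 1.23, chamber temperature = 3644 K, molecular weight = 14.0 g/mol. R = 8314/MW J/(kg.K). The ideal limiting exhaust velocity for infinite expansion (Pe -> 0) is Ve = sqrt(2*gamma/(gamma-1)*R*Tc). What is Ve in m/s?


R = 8314 / 14.0 = 593.86 J/(kg.K)
Ve = sqrt(2 * 1.23 / (1.23 - 1) * 593.86 * 3644) = 4811 m/s

4811 m/s


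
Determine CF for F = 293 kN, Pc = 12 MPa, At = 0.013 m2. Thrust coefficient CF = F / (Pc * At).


CF = 293000 / (12e6 * 0.013) = 1.88

1.88


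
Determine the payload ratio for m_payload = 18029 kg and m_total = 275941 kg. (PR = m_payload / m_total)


PR = 18029 / 275941 = 0.0653

0.0653


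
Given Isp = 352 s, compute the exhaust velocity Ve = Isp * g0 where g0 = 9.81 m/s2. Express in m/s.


Ve = Isp * g0 = 352 * 9.81 = 3453.1 m/s

3453.1 m/s


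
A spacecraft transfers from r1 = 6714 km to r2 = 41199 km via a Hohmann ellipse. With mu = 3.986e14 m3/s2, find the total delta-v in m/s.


V1 = sqrt(mu/r1) = 7705.09 m/s
dV1 = V1*(sqrt(2*r2/(r1+r2)) - 1) = 2399.28 m/s
V2 = sqrt(mu/r2) = 3110.46 m/s
dV2 = V2*(1 - sqrt(2*r1/(r1+r2))) = 1463.8 m/s
Total dV = 3863 m/s

3863 m/s


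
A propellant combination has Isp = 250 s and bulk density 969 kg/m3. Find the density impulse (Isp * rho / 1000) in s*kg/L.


rho*Isp = 250 * 969 / 1000 = 242 s*kg/L

242 s*kg/L


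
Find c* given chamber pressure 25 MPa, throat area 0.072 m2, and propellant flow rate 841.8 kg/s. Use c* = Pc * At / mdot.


c* = 25e6 * 0.072 / 841.8 = 2138 m/s

2138 m/s


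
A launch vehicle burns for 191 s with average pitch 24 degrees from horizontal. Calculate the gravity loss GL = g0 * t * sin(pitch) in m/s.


GL = 9.81 * 191 * sin(24 deg) = 762 m/s

762 m/s


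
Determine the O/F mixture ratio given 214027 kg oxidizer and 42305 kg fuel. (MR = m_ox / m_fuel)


MR = 214027 / 42305 = 5.06

5.06


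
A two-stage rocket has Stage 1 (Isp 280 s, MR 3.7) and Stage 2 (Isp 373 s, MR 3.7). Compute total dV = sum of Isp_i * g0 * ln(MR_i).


dV1 = 280 * 9.81 * ln(3.7) = 3593.7 m/s
dV2 = 373 * 9.81 * ln(3.7) = 4787.4 m/s
Total dV = 3593.7 + 4787.4 = 8381.1 m/s ~ 8381 m/s

8381 m/s


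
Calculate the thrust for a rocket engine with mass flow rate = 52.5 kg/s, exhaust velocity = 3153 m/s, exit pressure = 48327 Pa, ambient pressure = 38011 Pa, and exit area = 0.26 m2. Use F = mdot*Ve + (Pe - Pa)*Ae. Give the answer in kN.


F = 52.5 * 3153 + (48327 - 38011) * 0.26 = 168215.0 N = 168.2 kN

168.2 kN


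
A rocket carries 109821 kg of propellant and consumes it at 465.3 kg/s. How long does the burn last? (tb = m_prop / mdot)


tb = 109821 / 465.3 = 236.0 s

236.0 s


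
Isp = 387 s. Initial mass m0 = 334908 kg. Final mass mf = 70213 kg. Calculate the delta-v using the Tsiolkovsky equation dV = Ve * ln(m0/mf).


Ve = 387 * 9.81 = 3796.47 m/s
dV = 3796.47 * ln(334908/70213) = 5931 m/s

5931 m/s


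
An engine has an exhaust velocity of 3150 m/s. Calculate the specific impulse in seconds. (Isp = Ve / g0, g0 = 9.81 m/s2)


Isp = Ve / g0 = 3150 / 9.81 = 321.1 s

321.1 s


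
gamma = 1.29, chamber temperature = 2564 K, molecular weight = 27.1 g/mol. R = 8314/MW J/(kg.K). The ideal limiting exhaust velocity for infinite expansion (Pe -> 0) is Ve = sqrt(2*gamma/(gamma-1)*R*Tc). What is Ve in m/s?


R = 8314 / 27.1 = 306.79 J/(kg.K)
Ve = sqrt(2 * 1.29 / (1.29 - 1) * 306.79 * 2564) = 2645 m/s

2645 m/s


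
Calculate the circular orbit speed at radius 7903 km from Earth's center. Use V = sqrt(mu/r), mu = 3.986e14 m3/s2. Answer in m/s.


V = sqrt(3.986e14 / 7903000) = 7102 m/s

7102 m/s


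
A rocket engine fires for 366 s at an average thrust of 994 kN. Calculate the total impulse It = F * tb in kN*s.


It = 994 * 366 = 363804 kN*s

363804 kN*s


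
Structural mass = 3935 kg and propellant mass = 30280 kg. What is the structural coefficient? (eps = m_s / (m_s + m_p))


eps = 3935 / (3935 + 30280) = 0.115

0.115


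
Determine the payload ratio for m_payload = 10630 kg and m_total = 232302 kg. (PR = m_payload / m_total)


PR = 10630 / 232302 = 0.0458

0.0458


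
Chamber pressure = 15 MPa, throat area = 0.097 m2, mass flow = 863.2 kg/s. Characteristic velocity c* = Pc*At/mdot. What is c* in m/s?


c* = 15e6 * 0.097 / 863.2 = 1686 m/s

1686 m/s


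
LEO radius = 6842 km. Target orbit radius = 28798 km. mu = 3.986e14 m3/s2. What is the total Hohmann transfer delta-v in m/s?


V1 = sqrt(mu/r1) = 7632.68 m/s
dV1 = V1*(sqrt(2*r2/(r1+r2)) - 1) = 2070.28 m/s
V2 = sqrt(mu/r2) = 3720.38 m/s
dV2 = V2*(1 - sqrt(2*r1/(r1+r2))) = 1415.09 m/s
Total dV = 3485 m/s

3485 m/s


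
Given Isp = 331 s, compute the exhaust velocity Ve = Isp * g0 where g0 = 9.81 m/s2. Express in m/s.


Ve = Isp * g0 = 331 * 9.81 = 3247.1 m/s

3247.1 m/s


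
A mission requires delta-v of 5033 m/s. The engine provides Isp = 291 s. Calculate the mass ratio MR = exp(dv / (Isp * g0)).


Ve = 291 * 9.81 = 2854.71 m/s
MR = exp(5033 / 2854.71) = 5.83

5.83


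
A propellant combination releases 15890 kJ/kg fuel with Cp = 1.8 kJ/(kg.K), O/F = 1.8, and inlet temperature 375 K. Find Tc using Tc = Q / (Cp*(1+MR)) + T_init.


Tc = 15890 / (1.8 * (1 + 1.8)) + 375 = 3528 K

3528 K


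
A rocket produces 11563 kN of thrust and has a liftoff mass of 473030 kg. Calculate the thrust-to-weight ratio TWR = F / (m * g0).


TWR = 11563000 / (473030 * 9.81) = 2.49

2.49


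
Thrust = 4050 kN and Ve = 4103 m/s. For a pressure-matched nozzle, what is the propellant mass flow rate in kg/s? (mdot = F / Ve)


mdot = F / Ve = 4050000 / 4103 = 987.1 kg/s

987.1 kg/s


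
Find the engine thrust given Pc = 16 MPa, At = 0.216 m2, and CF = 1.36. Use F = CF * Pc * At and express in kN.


F = 1.36 * 16e6 * 0.216 = 4.7002e+06 N = 4700.2 kN

4700.2 kN


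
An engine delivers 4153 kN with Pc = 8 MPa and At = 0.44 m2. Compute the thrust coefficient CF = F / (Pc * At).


CF = 4153000 / (8e6 * 0.44) = 1.18

1.18


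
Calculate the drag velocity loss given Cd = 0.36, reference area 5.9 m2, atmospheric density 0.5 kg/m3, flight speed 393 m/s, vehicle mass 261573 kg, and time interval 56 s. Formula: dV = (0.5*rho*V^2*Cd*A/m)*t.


D = 0.5 * 0.5 * 393^2 * 0.36 * 5.9 = 82012.42 N
a = 82012.42 / 261573 = 0.3135 m/s2
dV = 0.3135 * 56 = 17.6 m/s

17.6 m/s


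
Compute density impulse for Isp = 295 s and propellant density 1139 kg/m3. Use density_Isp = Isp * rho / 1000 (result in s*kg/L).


rho*Isp = 295 * 1139 / 1000 = 336 s*kg/L

336 s*kg/L


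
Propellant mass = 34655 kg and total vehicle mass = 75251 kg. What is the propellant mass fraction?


PMF = 34655 / 75251 = 0.461

0.461


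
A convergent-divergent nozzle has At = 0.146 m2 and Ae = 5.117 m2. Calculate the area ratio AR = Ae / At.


AR = 5.117 / 0.146 = 35.0

35.0


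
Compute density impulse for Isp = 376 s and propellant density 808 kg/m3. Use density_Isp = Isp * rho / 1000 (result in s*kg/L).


rho*Isp = 376 * 808 / 1000 = 304 s*kg/L

304 s*kg/L


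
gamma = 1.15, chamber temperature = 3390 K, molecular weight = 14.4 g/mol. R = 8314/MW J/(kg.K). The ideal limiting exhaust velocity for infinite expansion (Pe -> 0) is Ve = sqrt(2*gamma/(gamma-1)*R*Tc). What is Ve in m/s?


R = 8314 / 14.4 = 577.36 J/(kg.K)
Ve = sqrt(2 * 1.15 / (1.15 - 1) * 577.36 * 3390) = 5478 m/s

5478 m/s


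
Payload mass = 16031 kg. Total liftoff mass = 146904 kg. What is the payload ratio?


PR = 16031 / 146904 = 0.1091

0.1091


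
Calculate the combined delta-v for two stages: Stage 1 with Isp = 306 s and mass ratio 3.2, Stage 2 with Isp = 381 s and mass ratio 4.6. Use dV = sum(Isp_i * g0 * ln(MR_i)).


dV1 = 306 * 9.81 * ln(3.2) = 3491.6 m/s
dV2 = 381 * 9.81 * ln(4.6) = 5703.8 m/s
Total dV = 3491.6 + 5703.8 = 9195.4 m/s ~ 9195 m/s

9195 m/s


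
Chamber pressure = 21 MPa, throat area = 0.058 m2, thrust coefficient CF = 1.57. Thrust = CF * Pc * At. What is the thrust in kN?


F = 1.57 * 21e6 * 0.058 = 1.9123e+06 N = 1912.3 kN

1912.3 kN


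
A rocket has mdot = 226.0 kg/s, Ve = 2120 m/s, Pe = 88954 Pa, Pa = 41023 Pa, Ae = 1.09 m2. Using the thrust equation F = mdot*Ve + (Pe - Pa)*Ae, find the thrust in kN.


F = 226.0 * 2120 + (88954 - 41023) * 1.09 = 531365.0 N = 531.4 kN

531.4 kN


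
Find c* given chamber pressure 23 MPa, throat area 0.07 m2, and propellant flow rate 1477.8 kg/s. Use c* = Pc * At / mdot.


c* = 23e6 * 0.07 / 1477.8 = 1089 m/s

1089 m/s


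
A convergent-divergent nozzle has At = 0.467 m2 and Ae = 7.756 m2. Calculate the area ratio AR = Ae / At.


AR = 7.756 / 0.467 = 16.6

16.6


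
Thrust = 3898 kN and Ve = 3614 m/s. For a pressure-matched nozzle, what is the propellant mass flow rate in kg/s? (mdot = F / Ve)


mdot = F / Ve = 3898000 / 3614 = 1078.6 kg/s

1078.6 kg/s


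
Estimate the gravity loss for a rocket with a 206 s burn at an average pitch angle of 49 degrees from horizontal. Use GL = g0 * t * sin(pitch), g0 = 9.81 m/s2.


GL = 9.81 * 206 * sin(49 deg) = 1525 m/s

1525 m/s


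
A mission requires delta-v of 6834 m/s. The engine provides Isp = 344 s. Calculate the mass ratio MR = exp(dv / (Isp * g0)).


Ve = 344 * 9.81 = 3374.64 m/s
MR = exp(6834 / 3374.64) = 7.577

7.577


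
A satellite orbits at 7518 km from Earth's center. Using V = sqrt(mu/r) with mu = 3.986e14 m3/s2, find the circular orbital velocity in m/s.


V = sqrt(3.986e14 / 7518000) = 7281 m/s

7281 m/s


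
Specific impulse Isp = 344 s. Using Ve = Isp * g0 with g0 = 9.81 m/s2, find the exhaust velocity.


Ve = Isp * g0 = 344 * 9.81 = 3374.6 m/s

3374.6 m/s


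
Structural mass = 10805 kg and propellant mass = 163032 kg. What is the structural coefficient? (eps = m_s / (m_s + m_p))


eps = 10805 / (10805 + 163032) = 0.0622

0.0622


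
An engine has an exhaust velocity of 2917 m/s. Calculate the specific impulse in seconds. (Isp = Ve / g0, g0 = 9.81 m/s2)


Isp = Ve / g0 = 2917 / 9.81 = 297.3 s

297.3 s


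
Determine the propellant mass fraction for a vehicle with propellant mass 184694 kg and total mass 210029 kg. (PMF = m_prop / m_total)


PMF = 184694 / 210029 = 0.879

0.879


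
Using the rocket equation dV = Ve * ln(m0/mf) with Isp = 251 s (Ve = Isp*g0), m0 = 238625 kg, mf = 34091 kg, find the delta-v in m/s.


Ve = 251 * 9.81 = 2462.31 m/s
dV = 2462.31 * ln(238625/34091) = 4791 m/s

4791 m/s


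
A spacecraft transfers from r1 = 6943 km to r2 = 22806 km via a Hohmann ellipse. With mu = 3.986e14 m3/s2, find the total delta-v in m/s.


V1 = sqrt(mu/r1) = 7576.96 m/s
dV1 = V1*(sqrt(2*r2/(r1+r2)) - 1) = 1805.1 m/s
V2 = sqrt(mu/r2) = 4180.65 m/s
dV2 = V2*(1 - sqrt(2*r1/(r1+r2))) = 1324.4 m/s
Total dV = 3130 m/s

3130 m/s


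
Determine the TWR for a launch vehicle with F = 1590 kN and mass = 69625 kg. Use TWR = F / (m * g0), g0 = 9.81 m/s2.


TWR = 1590000 / (69625 * 9.81) = 2.33

2.33


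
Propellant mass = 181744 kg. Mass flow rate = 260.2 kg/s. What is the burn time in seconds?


tb = 181744 / 260.2 = 698.5 s

698.5 s


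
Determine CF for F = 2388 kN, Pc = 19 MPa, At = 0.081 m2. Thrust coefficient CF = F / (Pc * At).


CF = 2388000 / (19e6 * 0.081) = 1.55

1.55


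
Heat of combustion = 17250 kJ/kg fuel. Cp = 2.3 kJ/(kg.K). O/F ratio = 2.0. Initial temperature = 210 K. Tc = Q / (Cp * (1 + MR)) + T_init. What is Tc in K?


Tc = 17250 / (2.3 * (1 + 2.0)) + 210 = 2710 K

2710 K


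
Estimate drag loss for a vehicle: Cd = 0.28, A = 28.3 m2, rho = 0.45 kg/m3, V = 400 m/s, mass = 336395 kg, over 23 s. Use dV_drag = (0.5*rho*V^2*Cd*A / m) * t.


D = 0.5 * 0.45 * 400^2 * 0.28 * 28.3 = 285264.0 N
a = 285264.0 / 336395 = 0.848 m/s2
dV = 0.848 * 23 = 19.5 m/s

19.5 m/s


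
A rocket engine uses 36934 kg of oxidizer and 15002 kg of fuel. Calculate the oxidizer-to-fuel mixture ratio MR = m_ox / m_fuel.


MR = 36934 / 15002 = 2.46

2.46


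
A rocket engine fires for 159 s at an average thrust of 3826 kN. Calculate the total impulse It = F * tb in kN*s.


It = 3826 * 159 = 608334 kN*s

608334 kN*s


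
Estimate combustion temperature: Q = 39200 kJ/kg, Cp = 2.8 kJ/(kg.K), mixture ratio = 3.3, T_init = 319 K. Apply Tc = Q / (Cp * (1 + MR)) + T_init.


Tc = 39200 / (2.8 * (1 + 3.3)) + 319 = 3575 K

3575 K


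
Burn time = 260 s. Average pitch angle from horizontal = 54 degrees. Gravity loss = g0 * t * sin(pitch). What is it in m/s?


GL = 9.81 * 260 * sin(54 deg) = 2063 m/s

2063 m/s


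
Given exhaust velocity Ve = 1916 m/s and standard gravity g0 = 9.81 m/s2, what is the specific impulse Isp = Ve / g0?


Isp = Ve / g0 = 1916 / 9.81 = 195.3 s

195.3 s


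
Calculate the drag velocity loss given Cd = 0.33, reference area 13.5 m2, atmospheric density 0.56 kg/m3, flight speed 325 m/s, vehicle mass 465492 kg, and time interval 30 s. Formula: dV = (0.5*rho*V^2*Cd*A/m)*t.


D = 0.5 * 0.56 * 325^2 * 0.33 * 13.5 = 131756.63 N
a = 131756.63 / 465492 = 0.283 m/s2
dV = 0.283 * 30 = 8.5 m/s

8.5 m/s


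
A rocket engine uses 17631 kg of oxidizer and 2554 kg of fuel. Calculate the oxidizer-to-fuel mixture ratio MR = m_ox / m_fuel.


MR = 17631 / 2554 = 6.9

6.9


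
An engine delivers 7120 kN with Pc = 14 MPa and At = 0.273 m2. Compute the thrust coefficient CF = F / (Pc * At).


CF = 7120000 / (14e6 * 0.273) = 1.86

1.86


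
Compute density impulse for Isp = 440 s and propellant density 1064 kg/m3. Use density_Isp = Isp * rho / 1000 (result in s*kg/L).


rho*Isp = 440 * 1064 / 1000 = 468 s*kg/L

468 s*kg/L


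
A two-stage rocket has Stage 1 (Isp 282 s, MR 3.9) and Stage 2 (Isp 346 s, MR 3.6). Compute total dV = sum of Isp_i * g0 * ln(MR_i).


dV1 = 282 * 9.81 * ln(3.9) = 3765.0 m/s
dV2 = 346 * 9.81 * ln(3.6) = 4347.8 m/s
Total dV = 3765.0 + 4347.8 = 8112.8 m/s ~ 8113 m/s

8113 m/s


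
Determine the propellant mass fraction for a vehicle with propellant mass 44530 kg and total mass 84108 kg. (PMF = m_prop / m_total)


PMF = 44530 / 84108 = 0.529

0.529


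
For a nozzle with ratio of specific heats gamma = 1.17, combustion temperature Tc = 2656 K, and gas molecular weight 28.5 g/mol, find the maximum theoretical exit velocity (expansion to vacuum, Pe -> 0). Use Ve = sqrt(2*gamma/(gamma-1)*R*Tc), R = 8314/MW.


R = 8314 / 28.5 = 291.72 J/(kg.K)
Ve = sqrt(2 * 1.17 / (1.17 - 1) * 291.72 * 2656) = 3266 m/s

3266 m/s


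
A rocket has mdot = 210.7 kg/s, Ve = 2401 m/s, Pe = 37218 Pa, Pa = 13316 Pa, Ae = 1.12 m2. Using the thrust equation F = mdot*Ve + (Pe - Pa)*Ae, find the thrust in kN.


F = 210.7 * 2401 + (37218 - 13316) * 1.12 = 532661.0 N = 532.7 kN

532.7 kN


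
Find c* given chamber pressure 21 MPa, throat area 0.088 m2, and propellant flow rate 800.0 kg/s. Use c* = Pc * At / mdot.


c* = 21e6 * 0.088 / 800.0 = 2310 m/s

2310 m/s


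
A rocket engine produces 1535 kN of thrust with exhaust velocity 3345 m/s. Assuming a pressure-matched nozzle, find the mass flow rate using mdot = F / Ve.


mdot = F / Ve = 1535000 / 3345 = 458.9 kg/s

458.9 kg/s


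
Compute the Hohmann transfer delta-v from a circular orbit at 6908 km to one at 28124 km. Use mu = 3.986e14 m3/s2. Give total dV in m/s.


V1 = sqrt(mu/r1) = 7596.13 m/s
dV1 = V1*(sqrt(2*r2/(r1+r2)) - 1) = 2029.15 m/s
V2 = sqrt(mu/r2) = 3764.7 m/s
dV2 = V2*(1 - sqrt(2*r1/(r1+r2))) = 1400.47 m/s
Total dV = 3430 m/s

3430 m/s


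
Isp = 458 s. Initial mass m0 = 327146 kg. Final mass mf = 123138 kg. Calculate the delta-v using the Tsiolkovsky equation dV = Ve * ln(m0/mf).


Ve = 458 * 9.81 = 4492.98 m/s
dV = 4492.98 * ln(327146/123138) = 4390 m/s

4390 m/s


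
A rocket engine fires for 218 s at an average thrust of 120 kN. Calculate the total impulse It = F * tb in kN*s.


It = 120 * 218 = 26160 kN*s

26160 kN*s


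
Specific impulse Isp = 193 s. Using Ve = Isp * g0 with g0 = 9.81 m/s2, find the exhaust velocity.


Ve = Isp * g0 = 193 * 9.81 = 1893.3 m/s

1893.3 m/s


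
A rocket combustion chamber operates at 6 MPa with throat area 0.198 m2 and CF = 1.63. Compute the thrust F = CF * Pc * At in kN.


F = 1.63 * 6e6 * 0.198 = 1.9364e+06 N = 1936.4 kN

1936.4 kN


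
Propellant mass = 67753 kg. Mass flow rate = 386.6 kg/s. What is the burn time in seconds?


tb = 67753 / 386.6 = 175.3 s

175.3 s


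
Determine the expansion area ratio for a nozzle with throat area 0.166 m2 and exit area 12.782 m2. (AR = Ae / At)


AR = 12.782 / 0.166 = 77.0

77.0


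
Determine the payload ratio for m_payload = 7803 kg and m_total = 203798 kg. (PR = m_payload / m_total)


PR = 7803 / 203798 = 0.0383

0.0383


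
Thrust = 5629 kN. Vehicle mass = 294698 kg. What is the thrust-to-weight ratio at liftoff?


TWR = 5629000 / (294698 * 9.81) = 1.95

1.95


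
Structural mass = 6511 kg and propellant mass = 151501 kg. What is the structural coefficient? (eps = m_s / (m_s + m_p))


eps = 6511 / (6511 + 151501) = 0.0412

0.0412


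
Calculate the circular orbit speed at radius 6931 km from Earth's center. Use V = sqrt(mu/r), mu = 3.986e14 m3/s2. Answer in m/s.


V = sqrt(3.986e14 / 6931000) = 7584 m/s

7584 m/s


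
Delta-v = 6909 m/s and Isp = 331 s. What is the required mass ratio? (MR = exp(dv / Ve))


Ve = 331 * 9.81 = 3247.11 m/s
MR = exp(6909 / 3247.11) = 8.396

8.396


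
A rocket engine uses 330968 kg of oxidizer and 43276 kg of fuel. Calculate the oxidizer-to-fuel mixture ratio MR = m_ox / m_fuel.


MR = 330968 / 43276 = 7.65

7.65


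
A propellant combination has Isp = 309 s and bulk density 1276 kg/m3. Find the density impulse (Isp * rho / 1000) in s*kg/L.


rho*Isp = 309 * 1276 / 1000 = 394 s*kg/L

394 s*kg/L


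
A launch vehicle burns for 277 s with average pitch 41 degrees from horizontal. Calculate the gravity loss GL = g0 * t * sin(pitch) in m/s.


GL = 9.81 * 277 * sin(41 deg) = 1783 m/s

1783 m/s


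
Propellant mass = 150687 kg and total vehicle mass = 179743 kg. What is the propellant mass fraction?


PMF = 150687 / 179743 = 0.838

0.838


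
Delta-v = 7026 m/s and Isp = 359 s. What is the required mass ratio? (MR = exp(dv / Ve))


Ve = 359 * 9.81 = 3521.79 m/s
MR = exp(7026 / 3521.79) = 7.352

7.352


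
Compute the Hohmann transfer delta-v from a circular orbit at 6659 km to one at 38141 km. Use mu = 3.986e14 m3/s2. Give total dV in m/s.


V1 = sqrt(mu/r1) = 7736.85 m/s
dV1 = V1*(sqrt(2*r2/(r1+r2)) - 1) = 2358.84 m/s
V2 = sqrt(mu/r2) = 3232.75 m/s
dV2 = V2*(1 - sqrt(2*r1/(r1+r2))) = 1470.16 m/s
Total dV = 3829 m/s

3829 m/s


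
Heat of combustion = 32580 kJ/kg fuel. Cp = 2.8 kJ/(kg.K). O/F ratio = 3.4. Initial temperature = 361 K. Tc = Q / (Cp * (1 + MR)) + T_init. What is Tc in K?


Tc = 32580 / (2.8 * (1 + 3.4)) + 361 = 3005 K

3005 K


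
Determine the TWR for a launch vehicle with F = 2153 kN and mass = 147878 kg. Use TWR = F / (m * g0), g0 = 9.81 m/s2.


TWR = 2153000 / (147878 * 9.81) = 1.48

1.48


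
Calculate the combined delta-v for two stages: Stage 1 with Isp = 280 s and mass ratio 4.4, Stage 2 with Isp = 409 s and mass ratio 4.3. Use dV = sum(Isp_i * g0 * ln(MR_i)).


dV1 = 280 * 9.81 * ln(4.4) = 4069.7 m/s
dV2 = 409 * 9.81 * ln(4.3) = 5852.4 m/s
Total dV = 4069.7 + 5852.4 = 9922.1 m/s ~ 9922 m/s

9922 m/s


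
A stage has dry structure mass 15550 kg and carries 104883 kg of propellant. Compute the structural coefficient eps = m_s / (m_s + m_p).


eps = 15550 / (15550 + 104883) = 0.1291

0.1291


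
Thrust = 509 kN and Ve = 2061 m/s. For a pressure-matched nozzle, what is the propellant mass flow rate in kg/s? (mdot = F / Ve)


mdot = F / Ve = 509000 / 2061 = 247.0 kg/s

247.0 kg/s


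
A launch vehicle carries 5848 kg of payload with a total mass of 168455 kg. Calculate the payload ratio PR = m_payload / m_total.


PR = 5848 / 168455 = 0.0347

0.0347


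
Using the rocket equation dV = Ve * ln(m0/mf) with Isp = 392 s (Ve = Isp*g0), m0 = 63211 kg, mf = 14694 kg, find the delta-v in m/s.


Ve = 392 * 9.81 = 3845.52 m/s
dV = 3845.52 * ln(63211/14694) = 5611 m/s

5611 m/s


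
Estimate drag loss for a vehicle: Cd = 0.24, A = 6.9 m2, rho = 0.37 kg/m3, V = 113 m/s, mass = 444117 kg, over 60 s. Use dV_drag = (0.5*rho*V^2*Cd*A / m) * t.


D = 0.5 * 0.37 * 113^2 * 0.24 * 6.9 = 3911.91 N
a = 3911.91 / 444117 = 0.0088 m/s2
dV = 0.0088 * 60 = 0.5 m/s

0.5 m/s


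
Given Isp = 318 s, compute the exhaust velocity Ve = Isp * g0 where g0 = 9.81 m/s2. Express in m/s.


Ve = Isp * g0 = 318 * 9.81 = 3119.6 m/s

3119.6 m/s


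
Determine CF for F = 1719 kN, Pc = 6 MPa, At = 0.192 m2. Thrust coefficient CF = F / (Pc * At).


CF = 1719000 / (6e6 * 0.192) = 1.49

1.49


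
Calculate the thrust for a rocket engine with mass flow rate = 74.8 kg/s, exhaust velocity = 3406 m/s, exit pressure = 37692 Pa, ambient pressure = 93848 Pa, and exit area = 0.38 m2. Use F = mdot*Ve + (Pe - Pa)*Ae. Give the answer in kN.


F = 74.8 * 3406 + (37692 - 93848) * 0.38 = 233430.0 N = 233.4 kN

233.4 kN


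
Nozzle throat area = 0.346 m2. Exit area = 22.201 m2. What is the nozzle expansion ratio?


AR = 22.201 / 0.346 = 64.2

64.2


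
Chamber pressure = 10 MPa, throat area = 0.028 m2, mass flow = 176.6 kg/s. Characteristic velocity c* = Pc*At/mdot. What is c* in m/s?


c* = 10e6 * 0.028 / 176.6 = 1586 m/s

1586 m/s


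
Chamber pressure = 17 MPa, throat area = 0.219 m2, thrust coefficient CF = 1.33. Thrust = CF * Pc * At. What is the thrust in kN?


F = 1.33 * 17e6 * 0.219 = 4.9516e+06 N = 4951.6 kN

4951.6 kN


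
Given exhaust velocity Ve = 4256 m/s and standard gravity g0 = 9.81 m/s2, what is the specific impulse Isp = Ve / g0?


Isp = Ve / g0 = 4256 / 9.81 = 433.8 s

433.8 s


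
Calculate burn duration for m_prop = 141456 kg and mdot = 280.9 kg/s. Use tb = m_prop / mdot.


tb = 141456 / 280.9 = 503.6 s

503.6 s


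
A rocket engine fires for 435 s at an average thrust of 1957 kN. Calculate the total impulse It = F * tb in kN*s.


It = 1957 * 435 = 851295 kN*s

851295 kN*s


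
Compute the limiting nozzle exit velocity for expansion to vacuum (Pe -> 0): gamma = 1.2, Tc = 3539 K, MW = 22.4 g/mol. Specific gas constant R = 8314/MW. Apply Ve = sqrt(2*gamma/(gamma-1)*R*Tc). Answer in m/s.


R = 8314 / 22.4 = 371.16 J/(kg.K)
Ve = sqrt(2 * 1.2 / (1.2 - 1) * 371.16 * 3539) = 3970 m/s

3970 m/s


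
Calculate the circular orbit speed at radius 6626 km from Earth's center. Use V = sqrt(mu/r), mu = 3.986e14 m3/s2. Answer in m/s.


V = sqrt(3.986e14 / 6626000) = 7756 m/s

7756 m/s


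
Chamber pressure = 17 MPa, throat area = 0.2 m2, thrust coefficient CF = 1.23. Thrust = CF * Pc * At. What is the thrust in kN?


F = 1.23 * 17e6 * 0.2 = 4.1820e+06 N = 4182.0 kN

4182.0 kN


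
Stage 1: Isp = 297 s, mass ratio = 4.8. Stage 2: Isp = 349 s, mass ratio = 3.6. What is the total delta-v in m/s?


dV1 = 297 * 9.81 * ln(4.8) = 4570.3 m/s
dV2 = 349 * 9.81 * ln(3.6) = 4385.5 m/s
Total dV = 4570.3 + 4385.5 = 8955.8 m/s ~ 8956 m/s

8956 m/s


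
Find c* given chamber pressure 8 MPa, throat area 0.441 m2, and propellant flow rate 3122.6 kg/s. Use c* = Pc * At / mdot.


c* = 8e6 * 0.441 / 3122.6 = 1130 m/s

1130 m/s


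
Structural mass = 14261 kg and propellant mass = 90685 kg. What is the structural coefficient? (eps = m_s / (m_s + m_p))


eps = 14261 / (14261 + 90685) = 0.1359

0.1359


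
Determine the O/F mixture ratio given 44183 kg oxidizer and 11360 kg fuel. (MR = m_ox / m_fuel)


MR = 44183 / 11360 = 3.89

3.89


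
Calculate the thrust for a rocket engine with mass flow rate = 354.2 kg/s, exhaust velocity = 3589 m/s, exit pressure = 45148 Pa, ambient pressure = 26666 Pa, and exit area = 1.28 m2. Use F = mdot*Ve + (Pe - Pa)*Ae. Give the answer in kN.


F = 354.2 * 3589 + (45148 - 26666) * 1.28 = 1.2949e+06 N = 1294.9 kN

1294.9 kN


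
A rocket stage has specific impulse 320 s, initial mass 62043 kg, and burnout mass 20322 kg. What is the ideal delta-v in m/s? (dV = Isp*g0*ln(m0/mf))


Ve = 320 * 9.81 = 3139.2 m/s
dV = 3139.2 * ln(62043/20322) = 3504 m/s

3504 m/s


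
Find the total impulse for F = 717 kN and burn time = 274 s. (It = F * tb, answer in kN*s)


It = 717 * 274 = 196458 kN*s

196458 kN*s


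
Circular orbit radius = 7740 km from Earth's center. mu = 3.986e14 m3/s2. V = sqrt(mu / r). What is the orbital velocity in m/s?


V = sqrt(3.986e14 / 7740000) = 7176 m/s

7176 m/s


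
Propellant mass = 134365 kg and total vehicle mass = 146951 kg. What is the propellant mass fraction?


PMF = 134365 / 146951 = 0.914

0.914


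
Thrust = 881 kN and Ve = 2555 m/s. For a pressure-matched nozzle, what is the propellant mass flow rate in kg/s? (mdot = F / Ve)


mdot = F / Ve = 881000 / 2555 = 344.8 kg/s

344.8 kg/s


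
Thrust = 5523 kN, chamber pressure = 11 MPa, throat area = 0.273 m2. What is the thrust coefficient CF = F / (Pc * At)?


CF = 5523000 / (11e6 * 0.273) = 1.84

1.84


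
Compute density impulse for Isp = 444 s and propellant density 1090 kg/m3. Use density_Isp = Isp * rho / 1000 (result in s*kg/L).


rho*Isp = 444 * 1090 / 1000 = 484 s*kg/L

484 s*kg/L


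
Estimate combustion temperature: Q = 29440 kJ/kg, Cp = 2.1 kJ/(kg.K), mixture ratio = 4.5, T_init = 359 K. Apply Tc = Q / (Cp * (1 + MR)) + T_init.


Tc = 29440 / (2.1 * (1 + 4.5)) + 359 = 2908 K

2908 K


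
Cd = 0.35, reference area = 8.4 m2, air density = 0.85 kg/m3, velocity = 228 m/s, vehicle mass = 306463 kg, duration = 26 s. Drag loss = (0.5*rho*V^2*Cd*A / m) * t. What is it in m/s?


D = 0.5 * 0.85 * 228^2 * 0.35 * 8.4 = 64954.01 N
a = 64954.01 / 306463 = 0.2119 m/s2
dV = 0.2119 * 26 = 5.5 m/s

5.5 m/s


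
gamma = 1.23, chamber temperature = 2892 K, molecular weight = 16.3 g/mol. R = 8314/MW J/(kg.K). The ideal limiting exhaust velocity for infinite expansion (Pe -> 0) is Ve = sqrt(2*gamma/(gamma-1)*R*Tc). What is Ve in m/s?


R = 8314 / 16.3 = 510.06 J/(kg.K)
Ve = sqrt(2 * 1.23 / (1.23 - 1) * 510.06 * 2892) = 3972 m/s

3972 m/s


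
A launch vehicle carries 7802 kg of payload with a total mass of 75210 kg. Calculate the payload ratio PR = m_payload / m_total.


PR = 7802 / 75210 = 0.1037

0.1037


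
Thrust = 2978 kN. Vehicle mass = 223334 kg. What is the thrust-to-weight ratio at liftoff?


TWR = 2978000 / (223334 * 9.81) = 1.36

1.36


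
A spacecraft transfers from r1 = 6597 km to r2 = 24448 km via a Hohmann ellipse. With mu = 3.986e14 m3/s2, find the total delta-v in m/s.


V1 = sqrt(mu/r1) = 7773.12 m/s
dV1 = V1*(sqrt(2*r2/(r1+r2)) - 1) = 1982.08 m/s
V2 = sqrt(mu/r2) = 4037.82 m/s
dV2 = V2*(1 - sqrt(2*r1/(r1+r2))) = 1405.5 m/s
Total dV = 3388 m/s

3388 m/s


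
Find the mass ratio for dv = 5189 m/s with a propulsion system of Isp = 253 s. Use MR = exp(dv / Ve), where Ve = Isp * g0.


Ve = 253 * 9.81 = 2481.93 m/s
MR = exp(5189 / 2481.93) = 8.091

8.091


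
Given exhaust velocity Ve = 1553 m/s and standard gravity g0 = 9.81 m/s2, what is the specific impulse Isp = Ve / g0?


Isp = Ve / g0 = 1553 / 9.81 = 158.3 s

158.3 s
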